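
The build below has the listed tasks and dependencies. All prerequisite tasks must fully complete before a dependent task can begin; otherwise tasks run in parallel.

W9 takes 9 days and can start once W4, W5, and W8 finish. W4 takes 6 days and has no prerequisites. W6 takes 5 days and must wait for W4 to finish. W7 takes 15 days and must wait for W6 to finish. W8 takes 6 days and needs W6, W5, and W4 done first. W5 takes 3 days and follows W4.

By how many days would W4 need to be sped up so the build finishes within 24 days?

2

Current finish: 26 days; target: 24.
W4 is on every critical path, so each day cut from W4 cuts the finish by one (this holds down to a finish of 21).
Need 26 − 24 = 2 days off W4 → W4 becomes 4 days, finish becomes 24.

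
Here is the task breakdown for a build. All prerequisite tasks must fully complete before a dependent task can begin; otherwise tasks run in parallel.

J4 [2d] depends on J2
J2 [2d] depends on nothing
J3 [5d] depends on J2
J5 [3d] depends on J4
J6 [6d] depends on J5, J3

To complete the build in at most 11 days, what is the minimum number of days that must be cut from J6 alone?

2

Current finish: 13 days; target: 11.
J6 is on every critical path, so each day cut from J6 cuts the finish by one (this holds down to a finish of 8).
Need 13 − 11 = 2 days off J6 → J6 becomes 4 days, finish becomes 11.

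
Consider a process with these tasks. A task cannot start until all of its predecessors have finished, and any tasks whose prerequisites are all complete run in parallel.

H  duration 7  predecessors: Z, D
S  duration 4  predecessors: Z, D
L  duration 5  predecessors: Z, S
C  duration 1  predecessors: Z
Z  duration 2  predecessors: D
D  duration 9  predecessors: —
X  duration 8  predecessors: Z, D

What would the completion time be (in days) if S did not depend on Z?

19

Original critical path: D→Z→S→L = 9+2+4+5 = 20 ⇒ 20 days.
Without Z→S, S's earliest start moves from 11 to 9.
After: D→Z→X = 9+2+8 = 19 → 19 days.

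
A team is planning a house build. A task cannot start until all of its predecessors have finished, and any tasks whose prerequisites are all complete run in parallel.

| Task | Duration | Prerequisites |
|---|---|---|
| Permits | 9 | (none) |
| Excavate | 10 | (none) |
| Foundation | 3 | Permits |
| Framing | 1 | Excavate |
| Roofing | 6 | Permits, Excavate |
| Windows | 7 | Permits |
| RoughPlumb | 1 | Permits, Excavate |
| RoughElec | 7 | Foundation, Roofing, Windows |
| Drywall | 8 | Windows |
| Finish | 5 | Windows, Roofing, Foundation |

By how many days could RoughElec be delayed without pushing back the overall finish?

1

Critical path: Permits→Windows→Drywall = 9+7+8 = 24, so the finish is 24 days.
Longest path through RoughElec: 23 days (earliest finish 23, latest finish 24).
So RoughElec can slip 24 − 23 = 1 day.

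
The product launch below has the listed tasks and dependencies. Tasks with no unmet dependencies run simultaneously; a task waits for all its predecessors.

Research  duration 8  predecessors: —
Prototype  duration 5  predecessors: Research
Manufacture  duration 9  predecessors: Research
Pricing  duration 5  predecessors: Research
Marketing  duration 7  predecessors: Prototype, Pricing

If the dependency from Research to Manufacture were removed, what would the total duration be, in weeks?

Original critical path: Research→Prototype→Marketing = 8+5+7 = 20 ⇒ 20 weeks.
Without Research→Manufacture, Manufacture's earliest start moves from 8 to 0.
The longest chain is now Research→Prototype→Marketing = 8+5+7 = 20, so the schedule takes 20 weeks.

20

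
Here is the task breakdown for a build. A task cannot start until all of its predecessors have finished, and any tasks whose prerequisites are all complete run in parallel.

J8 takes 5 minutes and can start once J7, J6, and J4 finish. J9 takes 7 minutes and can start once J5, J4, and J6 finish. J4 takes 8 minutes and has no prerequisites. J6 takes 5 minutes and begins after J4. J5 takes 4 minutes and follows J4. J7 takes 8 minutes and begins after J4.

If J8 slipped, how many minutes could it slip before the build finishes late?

0

Critical path: J4→J7→J8 = 8+8+5 = 21, so the finish is 21 minutes.
The longest chain containing J8 totals 21 minutes.
Float = 21 − 21 = 0.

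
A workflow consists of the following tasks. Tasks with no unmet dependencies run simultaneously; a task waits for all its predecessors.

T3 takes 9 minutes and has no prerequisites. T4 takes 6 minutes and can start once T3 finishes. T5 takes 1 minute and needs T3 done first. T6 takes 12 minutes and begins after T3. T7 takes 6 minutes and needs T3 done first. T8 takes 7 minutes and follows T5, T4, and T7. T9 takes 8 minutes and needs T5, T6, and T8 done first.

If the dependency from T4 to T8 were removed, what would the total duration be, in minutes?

With the dependency in place, T3→T4→T8→T9 = 9+6+7+8 = 30 sets the finish at 30 minutes.
Dropping T4→T8 doesn't change T8's earliest start (15); another predecessor still binds.
After: T3→T7→T8→T9 = 9+6+7+8 = 30 → 30 minutes.

30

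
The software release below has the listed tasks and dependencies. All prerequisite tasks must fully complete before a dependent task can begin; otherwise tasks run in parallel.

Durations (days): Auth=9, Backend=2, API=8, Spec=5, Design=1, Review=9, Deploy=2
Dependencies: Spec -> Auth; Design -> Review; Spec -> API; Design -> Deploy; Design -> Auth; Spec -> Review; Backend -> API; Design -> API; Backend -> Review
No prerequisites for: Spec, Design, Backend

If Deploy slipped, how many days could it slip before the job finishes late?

11

The longest chain is Spec→Auth = 5+9 = 14; overall finish 14 days.
Deploy finishes as early as 3 and must finish by 14.
Slack of Deploy = 12 − 1 = 11 days.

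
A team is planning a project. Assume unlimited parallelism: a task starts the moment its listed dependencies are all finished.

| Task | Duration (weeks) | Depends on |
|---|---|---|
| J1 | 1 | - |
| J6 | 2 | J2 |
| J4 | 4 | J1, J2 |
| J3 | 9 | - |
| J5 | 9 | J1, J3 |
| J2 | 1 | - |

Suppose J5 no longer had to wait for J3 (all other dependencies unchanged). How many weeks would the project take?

10

With the dependency in place, J3→J5 = 9+9 = 18 sets the finish at 18 weeks.
Without J3→J5, J5's earliest start moves from 9 to 1.
The longest chain is now J1→J5 = 1+9 = 10, so the project takes 10 weeks.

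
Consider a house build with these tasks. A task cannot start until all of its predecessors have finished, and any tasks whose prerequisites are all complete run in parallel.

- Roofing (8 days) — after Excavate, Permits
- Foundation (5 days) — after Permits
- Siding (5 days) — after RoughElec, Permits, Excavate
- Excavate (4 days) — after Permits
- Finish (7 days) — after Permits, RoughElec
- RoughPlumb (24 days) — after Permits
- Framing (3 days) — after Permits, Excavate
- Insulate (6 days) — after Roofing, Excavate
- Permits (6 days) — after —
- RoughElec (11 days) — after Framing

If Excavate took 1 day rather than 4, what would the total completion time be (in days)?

30

The binding path is Permits→Excavate→Framing→RoughElec→Finish = 6+4+3+11+7 = 31; finish at 31 days.
Since Excavate is critical, the -3 change carries straight to that chain (now 28 days).
Now Permits→RoughPlumb = 6+24 = 30 is longest, so the finish becomes 30 days.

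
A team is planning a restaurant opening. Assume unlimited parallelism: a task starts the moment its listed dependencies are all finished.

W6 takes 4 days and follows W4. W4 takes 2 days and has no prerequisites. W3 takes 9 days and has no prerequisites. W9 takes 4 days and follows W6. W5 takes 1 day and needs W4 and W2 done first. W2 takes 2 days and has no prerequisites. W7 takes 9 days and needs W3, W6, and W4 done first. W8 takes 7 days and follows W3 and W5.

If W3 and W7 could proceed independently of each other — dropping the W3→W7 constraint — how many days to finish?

With the dependency in place, W3→W7 = 9+9 = 18 sets the finish at 18 days.
Without W3→W7, W7's earliest start moves from 9 to 6.
The longest chain is now W3→W8 = 9+7 = 16, so the schedule takes 16 days.

16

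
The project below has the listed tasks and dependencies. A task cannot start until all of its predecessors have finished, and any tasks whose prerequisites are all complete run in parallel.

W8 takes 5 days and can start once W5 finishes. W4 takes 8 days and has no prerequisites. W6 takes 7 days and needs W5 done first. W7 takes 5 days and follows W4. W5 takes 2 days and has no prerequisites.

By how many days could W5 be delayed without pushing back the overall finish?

4

Critical path: W4→W7 = 8+5 = 13, so the finish is 13 days.
The longest chain containing W5 totals 9 days.
So W5 can slip 6 − 2 = 4 days.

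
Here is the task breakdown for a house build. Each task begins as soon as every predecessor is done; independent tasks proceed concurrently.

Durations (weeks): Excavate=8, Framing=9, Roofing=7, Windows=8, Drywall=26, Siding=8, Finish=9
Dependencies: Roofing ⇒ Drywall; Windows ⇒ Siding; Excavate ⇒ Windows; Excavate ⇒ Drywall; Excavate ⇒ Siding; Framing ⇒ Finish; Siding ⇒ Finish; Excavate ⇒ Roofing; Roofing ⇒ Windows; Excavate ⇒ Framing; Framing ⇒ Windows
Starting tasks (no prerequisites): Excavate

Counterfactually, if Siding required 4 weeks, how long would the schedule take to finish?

41

Critical path before the change: Excavate→Framing→Windows→Siding→Finish = 8+9+8+8+9 = 42 giving 42 weeks.
Since Siding is critical, the -4 change carries straight to that chain (now 38 weeks).
The binding chain switches to Excavate→Roofing→Drywall = 8+7+26 = 41; finish 41 weeks.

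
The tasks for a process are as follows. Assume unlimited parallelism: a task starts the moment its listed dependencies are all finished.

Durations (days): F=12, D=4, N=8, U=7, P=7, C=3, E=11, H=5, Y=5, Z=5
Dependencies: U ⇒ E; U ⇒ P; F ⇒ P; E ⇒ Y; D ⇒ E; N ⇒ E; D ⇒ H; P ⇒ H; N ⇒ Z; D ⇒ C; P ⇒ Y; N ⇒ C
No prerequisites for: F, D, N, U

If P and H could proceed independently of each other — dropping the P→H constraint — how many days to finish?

With the dependency in place, F→P→H = 12+7+5 = 24 sets the finish at 24 days.
Without P→H, H's earliest start moves from 19 to 4.
The longest chain is now F→P→Y = 12+7+5 = 24, so the project takes 24 days.

24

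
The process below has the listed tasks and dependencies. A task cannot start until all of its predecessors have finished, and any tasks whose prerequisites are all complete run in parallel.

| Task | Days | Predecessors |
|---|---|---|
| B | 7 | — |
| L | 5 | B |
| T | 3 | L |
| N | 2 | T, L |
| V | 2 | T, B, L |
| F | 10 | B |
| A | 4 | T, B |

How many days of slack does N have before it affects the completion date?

B→L→T→A = 7+5+3+4 = 19 sets the makespan at 19 days.
Longest path through N: 17 days (earliest finish 17, latest finish 19).
So N can slip 19 − 17 = 2 days.

2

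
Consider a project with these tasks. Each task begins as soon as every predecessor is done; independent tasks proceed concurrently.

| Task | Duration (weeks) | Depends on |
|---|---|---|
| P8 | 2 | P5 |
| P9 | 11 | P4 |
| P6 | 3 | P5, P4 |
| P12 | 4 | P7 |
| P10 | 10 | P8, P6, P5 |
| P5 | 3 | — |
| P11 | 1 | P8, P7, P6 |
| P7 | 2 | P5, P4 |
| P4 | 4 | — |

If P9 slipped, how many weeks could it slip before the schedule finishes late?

2

P4→P6→P10 = 4+3+10 = 17 sets the makespan at 17 weeks.
P9 finishes as early as 15 and must finish by 17.
So P9 can slip 17 − 15 = 2 weeks.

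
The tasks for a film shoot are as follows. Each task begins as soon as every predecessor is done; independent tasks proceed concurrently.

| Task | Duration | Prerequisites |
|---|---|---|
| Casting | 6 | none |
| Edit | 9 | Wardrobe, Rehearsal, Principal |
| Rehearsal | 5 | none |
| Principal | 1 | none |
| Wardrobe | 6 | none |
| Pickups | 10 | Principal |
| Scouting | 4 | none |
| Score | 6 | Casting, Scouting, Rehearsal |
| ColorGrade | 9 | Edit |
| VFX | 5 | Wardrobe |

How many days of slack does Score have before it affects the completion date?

Wardrobe→Edit→ColorGrade = 6+9+9 = 24 sets the makespan at 24 days.
Score finishes as early as 12 and must finish by 24.
Float = 24 − 12 = 12.

12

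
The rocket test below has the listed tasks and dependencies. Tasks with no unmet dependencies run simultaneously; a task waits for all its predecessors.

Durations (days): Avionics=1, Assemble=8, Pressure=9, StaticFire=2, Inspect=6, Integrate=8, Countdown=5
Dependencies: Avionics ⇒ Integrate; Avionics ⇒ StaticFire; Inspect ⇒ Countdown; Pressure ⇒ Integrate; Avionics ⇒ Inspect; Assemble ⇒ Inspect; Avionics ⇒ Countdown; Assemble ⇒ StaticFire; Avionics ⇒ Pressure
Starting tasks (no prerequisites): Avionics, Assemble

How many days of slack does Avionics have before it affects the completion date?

1

The longest chain is Assemble→Inspect→Countdown = 8+6+5 = 19; overall finish 19 days.
Longest path through Avionics: 18 days (earliest finish 1, latest finish 2).
Float = 19 − 18 = 1.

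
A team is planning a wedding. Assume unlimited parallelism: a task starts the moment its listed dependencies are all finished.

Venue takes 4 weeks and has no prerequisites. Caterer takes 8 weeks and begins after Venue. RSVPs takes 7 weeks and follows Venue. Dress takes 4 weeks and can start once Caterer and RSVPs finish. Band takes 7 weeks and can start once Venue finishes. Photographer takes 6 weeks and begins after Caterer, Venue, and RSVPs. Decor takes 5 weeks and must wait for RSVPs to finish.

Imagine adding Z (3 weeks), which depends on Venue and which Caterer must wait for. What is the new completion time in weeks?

Originally the schedule takes 18 weeks.
With Z inserted, Caterer now waits for max(Venue, Z).
New critical path: Venue→Z→Caterer→Photographer = 4+3+8+6 = 21 ⇒ 21 weeks.

21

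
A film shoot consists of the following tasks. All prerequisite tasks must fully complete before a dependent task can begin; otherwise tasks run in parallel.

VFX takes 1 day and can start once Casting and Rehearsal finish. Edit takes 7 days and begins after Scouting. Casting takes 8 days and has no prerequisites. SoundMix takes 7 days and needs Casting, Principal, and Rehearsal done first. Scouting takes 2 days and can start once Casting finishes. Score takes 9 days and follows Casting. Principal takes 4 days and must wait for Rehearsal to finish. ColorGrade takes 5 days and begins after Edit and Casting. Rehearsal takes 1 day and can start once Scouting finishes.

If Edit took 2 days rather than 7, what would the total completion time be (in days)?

Actual critical path: Casting→Scouting→Edit→ColorGrade = 8+2+7+5 = 22 ⇒ 22 days.
Since Edit is critical, the -5 change carries straight to that chain (now 17 days).
The binding chain switches to Casting→Scouting→Rehearsal→Principal→SoundMix = 8+2+1+4+7 = 22; finish 22 days.

22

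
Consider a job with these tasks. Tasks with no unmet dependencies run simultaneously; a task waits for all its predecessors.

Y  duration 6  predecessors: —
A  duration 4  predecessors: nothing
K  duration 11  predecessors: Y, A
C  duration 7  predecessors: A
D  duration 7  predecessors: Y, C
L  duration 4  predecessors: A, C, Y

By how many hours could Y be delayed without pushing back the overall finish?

The longest chain is A→C→D = 4+7+7 = 18; overall finish 18 hours.
Longest path through Y: 17 hours (earliest finish 6, latest finish 7).
So Y can slip 7 − 6 = 1 hour.

1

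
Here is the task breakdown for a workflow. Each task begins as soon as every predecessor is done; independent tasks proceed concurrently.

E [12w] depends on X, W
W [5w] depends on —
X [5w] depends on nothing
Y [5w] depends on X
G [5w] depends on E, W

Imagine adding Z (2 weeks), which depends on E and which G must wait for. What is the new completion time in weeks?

Originally the schedule takes 22 weeks.
With Z inserted, G now waits for max(E, W, Z).
New critical path: X→E→Z→G = 5+12+2+5 = 24 ⇒ 24 weeks.

24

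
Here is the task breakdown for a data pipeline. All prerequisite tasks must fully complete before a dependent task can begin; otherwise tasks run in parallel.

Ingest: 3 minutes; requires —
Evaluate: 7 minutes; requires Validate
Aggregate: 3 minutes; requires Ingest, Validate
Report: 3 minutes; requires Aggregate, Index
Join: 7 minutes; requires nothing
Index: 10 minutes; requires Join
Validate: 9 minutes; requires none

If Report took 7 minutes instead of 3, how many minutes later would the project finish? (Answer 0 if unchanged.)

As given, the longest chain is Join→Index→Report = 7+10+3 = 20, so the finish is 20 minutes.
Report lies on that path, so at 7 minutes the path becomes 24 minutes.
The critical path is still Join→Index→Report; finish is now 24 minutes.
Change in finish: 24 − 20 = +4 minutes.

4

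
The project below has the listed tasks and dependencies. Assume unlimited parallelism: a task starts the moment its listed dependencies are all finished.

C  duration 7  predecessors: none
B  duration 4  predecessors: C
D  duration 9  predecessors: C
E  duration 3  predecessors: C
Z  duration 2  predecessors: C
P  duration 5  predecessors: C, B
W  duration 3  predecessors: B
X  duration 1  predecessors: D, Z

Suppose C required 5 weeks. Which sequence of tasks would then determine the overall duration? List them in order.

Actual critical path: C→D→X = 7+9+1 = 17 ⇒ 17 weeks.
Since C is critical, the -2 change carries straight to that chain (now 15 weeks).
No other chain overtakes it, so the finish is 15 weeks.

C, D, X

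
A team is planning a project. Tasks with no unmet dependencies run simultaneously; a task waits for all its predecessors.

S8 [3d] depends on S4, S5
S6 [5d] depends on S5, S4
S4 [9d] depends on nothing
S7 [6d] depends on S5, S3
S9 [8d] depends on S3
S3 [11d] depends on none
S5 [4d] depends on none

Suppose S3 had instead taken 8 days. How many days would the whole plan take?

16

Critical path before the change: S3→S9 = 11+8 = 19 giving 19 days.
S3 lies on that path, so at 8 days the path becomes 16 days.
The critical path is still S3→S9; finish is now 16 days.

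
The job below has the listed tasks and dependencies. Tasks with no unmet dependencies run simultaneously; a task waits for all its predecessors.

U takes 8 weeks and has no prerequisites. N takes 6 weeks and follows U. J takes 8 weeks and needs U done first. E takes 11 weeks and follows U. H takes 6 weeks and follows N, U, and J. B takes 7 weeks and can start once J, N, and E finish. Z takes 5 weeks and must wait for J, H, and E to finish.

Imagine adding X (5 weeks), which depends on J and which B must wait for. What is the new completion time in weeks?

28

Originally the job takes 27 weeks.
With X inserted, B now waits for max(J, N, E, X).
New critical path: U→J→X→B = 8+8+5+7 = 28 ⇒ 28 weeks.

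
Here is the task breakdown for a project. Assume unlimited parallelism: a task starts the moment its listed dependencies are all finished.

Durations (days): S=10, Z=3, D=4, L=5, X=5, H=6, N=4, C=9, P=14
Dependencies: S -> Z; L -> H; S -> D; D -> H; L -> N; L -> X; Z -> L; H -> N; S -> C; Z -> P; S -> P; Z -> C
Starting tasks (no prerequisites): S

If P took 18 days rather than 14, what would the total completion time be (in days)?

31

Critical path before the change: S→Z→L→H→N = 10+3+5+6+4 = 28 giving 28 days.
The longest path through P is only 27 days, so P has float 1.
The binding chain switches to S→Z→P = 10+3+18 = 31; finish 31 days.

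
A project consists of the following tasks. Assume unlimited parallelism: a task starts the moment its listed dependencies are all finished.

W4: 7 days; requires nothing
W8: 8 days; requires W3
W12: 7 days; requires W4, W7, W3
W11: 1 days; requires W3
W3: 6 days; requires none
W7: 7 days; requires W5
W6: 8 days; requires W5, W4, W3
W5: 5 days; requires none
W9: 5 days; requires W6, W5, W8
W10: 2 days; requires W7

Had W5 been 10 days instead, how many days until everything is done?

24

The binding path is W4→W6→W9 = 7+8+5 = 20; finish at 20 days.
W5 is off the critical path — its longest chain is 19 days, giving 1 of slack.
Now W5→W7→W12 = 10+7+7 = 24 is longest, so the finish becomes 24 days.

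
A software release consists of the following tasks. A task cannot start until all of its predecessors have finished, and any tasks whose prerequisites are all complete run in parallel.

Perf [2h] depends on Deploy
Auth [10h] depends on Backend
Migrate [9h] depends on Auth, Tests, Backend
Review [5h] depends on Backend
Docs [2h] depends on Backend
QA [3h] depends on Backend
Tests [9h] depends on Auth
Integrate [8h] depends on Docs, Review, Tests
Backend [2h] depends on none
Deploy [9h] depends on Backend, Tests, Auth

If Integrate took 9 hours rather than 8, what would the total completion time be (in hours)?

32

Critical path before the change: Backend→Auth→Tests→Deploy→Perf = 2+10+9+9+2 = 32 giving 32 hours.
The longest path through Integrate is only 29 hours, so Integrate has float 3.
The critical path is still Backend→Auth→Tests→Deploy→Perf; finish is now 32 hours.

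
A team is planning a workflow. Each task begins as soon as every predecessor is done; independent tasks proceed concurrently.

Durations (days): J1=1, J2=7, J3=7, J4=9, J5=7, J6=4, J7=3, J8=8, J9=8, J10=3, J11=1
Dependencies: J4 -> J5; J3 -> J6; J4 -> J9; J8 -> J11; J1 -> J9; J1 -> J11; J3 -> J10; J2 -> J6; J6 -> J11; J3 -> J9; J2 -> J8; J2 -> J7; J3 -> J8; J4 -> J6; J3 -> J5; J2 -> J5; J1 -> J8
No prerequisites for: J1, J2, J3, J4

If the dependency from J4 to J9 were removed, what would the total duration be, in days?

Before: longest chain J4→J9 = 9+8 = 17, finish 17.
Without J4→J9, J9's earliest start moves from 9 to 7.
After: J2→J8→J11 = 7+8+1 = 16 → 16 days.

16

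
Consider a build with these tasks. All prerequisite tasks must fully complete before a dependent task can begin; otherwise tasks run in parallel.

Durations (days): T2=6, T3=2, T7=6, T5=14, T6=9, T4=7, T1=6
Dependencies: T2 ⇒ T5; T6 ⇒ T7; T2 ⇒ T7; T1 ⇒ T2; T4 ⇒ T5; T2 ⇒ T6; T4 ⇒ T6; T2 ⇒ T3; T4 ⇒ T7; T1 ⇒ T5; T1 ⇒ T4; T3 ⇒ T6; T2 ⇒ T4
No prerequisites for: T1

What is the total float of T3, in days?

Critical path: T1→T2→T4→T6→T7 = 6+6+7+9+6 = 34, so the finish is 34 days.
T3 finishes as early as 14 and must finish by 19.
So T3 can slip 19 − 14 = 5 days.

5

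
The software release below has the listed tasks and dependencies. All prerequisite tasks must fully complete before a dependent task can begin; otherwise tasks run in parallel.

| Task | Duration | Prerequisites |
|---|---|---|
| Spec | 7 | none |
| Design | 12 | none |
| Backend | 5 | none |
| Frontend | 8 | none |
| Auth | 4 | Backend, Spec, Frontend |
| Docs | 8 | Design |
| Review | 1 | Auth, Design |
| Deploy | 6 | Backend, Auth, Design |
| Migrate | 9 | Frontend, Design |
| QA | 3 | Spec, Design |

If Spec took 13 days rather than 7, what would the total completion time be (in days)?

Critical path before the change: Design→Migrate = 12+9 = 21 giving 21 days.
The longest path through Spec is only 17 days, so Spec has float 4.
The binding chain switches to Spec→Auth→Deploy = 13+4+6 = 23; finish 23 days.

23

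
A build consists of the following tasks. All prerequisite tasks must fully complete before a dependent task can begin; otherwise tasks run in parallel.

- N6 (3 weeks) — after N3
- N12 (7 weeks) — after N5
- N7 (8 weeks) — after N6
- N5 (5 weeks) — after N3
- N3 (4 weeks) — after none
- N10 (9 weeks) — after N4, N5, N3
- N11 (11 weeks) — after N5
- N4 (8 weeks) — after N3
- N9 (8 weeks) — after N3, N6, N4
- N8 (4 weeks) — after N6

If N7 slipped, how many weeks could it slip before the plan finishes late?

N3→N4→N10 = 4+8+9 = 21 sets the makespan at 21 weeks.
The longest chain containing N7 totals 15 weeks.
So N7 can slip 21 − 15 = 6 weeks.

6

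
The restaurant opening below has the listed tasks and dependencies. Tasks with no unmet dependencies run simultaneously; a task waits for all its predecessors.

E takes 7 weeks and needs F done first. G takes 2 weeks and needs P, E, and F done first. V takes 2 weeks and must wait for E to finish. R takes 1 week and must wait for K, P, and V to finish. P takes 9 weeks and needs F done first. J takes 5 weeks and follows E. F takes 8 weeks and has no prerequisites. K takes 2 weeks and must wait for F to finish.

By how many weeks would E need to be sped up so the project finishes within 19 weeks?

Current finish: 20 weeks; target: 19.
E is on every critical path, so each week cut from E cuts the finish by one (this holds down to a finish of 19).
Need 20 − 19 = 1 week off E → E becomes 6 weeks, finish becomes 19.

1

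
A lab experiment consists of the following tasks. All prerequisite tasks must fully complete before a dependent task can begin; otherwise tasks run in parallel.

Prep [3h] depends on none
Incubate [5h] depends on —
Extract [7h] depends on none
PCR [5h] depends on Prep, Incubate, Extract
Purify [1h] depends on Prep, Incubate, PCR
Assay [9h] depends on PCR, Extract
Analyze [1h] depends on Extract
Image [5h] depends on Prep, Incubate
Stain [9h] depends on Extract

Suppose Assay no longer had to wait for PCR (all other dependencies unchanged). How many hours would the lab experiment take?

16

With the dependency in place, Extract→PCR→Assay = 7+5+9 = 21 sets the finish at 21 hours.
Without PCR→Assay, Assay's earliest start moves from 12 to 7.
New critical path: Extract→Assay = 7+9 = 16 ⇒ 16 hours.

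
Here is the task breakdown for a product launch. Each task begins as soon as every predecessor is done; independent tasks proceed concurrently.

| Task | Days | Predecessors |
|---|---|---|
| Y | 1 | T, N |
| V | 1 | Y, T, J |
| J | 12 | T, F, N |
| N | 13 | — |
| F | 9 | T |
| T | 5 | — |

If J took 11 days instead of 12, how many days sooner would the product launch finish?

1

Actual critical path: T→F→J→V = 5+9+12+1 = 27 ⇒ 27 days.
J lies on that path, so at 11 days the path becomes 26 days.
The critical path is still T→F→J→V; finish is now 26 days.
Change in finish: 26 − 27 = -1 days.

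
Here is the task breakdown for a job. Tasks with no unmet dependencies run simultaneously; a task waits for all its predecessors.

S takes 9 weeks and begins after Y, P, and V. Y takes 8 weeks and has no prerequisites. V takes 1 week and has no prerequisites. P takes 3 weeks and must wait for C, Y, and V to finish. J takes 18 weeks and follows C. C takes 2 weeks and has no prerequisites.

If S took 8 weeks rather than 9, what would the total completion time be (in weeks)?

Actual critical path: Y→P→S = 8+3+9 = 20 ⇒ 20 weeks.
Since S is critical, the -1 change carries straight to that chain (now 19 weeks).
Now C→J = 2+18 = 20 is longest, so the finish becomes 20 weeks.

20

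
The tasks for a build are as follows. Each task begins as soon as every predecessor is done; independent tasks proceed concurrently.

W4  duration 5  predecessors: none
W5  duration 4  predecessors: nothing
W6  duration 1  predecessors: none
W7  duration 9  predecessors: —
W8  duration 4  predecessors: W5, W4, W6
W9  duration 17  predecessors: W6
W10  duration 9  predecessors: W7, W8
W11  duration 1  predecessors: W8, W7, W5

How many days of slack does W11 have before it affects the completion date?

8

W4→W8→W10 = 5+4+9 = 18 sets the makespan at 18 days.
Longest path through W11: 10 days (earliest finish 10, latest finish 18).
Float = 18 − 10 = 8.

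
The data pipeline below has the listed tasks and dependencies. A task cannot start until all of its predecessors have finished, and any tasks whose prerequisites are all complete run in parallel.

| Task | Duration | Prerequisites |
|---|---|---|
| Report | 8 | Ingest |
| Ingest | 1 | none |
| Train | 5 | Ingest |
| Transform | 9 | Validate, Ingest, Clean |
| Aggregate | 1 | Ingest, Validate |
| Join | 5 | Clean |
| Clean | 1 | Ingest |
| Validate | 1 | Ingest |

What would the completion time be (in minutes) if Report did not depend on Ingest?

11

With the dependency in place, Ingest→Clean→Transform = 1+1+9 = 11 sets the finish at 11 minutes.
Without Ingest→Report, Report's earliest start moves from 1 to 0.
The longest chain is now Ingest→Clean→Transform = 1+1+9 = 11, so the schedule takes 11 minutes.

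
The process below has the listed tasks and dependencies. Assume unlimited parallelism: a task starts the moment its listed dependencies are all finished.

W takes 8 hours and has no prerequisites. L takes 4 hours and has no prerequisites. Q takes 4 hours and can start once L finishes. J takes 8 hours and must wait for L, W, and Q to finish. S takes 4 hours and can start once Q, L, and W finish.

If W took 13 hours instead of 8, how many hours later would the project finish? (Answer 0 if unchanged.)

Baseline: W→J = 8+8 = 16 → 16 hours.
W is on the critical path; changing it to 13 makes that path 21 hours.
That remains the longest chain; total 21 hours.
Change in finish: 21 − 16 = +5 hours.

5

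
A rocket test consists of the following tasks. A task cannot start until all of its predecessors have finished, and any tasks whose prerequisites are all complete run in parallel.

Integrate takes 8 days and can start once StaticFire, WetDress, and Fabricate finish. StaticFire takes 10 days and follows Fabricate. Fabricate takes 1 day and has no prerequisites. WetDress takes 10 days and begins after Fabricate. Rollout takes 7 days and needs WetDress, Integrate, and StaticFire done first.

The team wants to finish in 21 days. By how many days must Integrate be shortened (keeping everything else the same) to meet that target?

Current finish: 26 days; target: 21.
Integrate is on every critical path, so each day cut from Integrate cuts the finish by one (this holds down to a finish of 19).
Need 26 − 21 = 5 days off Integrate → Integrate becomes 3 days, finish becomes 21.

5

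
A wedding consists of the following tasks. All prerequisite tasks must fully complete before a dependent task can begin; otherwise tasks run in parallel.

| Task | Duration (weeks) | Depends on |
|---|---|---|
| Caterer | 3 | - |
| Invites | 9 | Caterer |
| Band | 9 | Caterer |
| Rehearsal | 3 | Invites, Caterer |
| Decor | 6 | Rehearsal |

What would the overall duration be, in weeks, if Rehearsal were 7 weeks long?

Critical path before the change: Caterer→Invites→Rehearsal→Decor = 3+9+3+6 = 21 giving 21 weeks.
Since Rehearsal is critical, the +4 change carries straight to that chain (now 25 weeks).
That remains the longest chain; total 25 weeks.

25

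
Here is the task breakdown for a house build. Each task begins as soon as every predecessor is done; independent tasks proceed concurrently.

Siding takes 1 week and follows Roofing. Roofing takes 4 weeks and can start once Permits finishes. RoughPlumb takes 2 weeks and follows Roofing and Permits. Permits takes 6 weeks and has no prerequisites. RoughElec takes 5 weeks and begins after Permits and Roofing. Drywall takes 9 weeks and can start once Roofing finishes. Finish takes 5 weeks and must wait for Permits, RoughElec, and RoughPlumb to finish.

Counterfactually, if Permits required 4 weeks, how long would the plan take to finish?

Actual critical path: Permits→Roofing→RoughElec→Finish = 6+4+5+5 = 20 ⇒ 20 weeks.
Permits is on the critical path; changing it to 4 makes that path 18 weeks.
That remains the longest chain; total 18 weeks.

18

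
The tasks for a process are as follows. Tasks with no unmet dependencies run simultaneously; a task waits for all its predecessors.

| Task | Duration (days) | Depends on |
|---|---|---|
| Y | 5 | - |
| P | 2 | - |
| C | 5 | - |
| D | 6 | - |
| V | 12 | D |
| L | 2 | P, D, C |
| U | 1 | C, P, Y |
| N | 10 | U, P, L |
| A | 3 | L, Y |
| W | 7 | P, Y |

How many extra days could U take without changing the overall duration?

2

D→V = 6+12 = 18 sets the makespan at 18 days.
Longest path through U: 16 days (earliest finish 6, latest finish 8).
Float = 18 − 16 = 2.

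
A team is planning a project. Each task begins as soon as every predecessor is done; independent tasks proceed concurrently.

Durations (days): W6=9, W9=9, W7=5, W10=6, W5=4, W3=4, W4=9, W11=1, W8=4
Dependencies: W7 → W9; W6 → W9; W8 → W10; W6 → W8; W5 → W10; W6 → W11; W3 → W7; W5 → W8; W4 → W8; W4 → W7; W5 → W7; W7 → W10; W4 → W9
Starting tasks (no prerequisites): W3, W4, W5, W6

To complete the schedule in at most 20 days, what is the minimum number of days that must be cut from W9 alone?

Current finish: 23 days; target: 20.
W9 is on every critical path, so each day cut from W9 cuts the finish by one (this holds down to a finish of 20).
Need 23 − 20 = 3 days off W9 → W9 becomes 6 days, finish becomes 20.

3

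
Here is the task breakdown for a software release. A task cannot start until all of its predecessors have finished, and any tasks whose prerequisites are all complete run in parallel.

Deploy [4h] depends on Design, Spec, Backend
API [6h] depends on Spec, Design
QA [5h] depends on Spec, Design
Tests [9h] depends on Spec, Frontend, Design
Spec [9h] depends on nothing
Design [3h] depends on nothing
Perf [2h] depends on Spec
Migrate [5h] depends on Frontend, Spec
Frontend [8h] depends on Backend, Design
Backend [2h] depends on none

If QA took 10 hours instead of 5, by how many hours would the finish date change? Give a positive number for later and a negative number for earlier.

0

Actual critical path: Design→Frontend→Tests = 3+8+9 = 20 ⇒ 20 hours.
QA has 6 hours of float (longest path through it is 14).
No other chain overtakes it, so the finish is 20 hours.
Change in finish: 20 − 20 = +0 hours.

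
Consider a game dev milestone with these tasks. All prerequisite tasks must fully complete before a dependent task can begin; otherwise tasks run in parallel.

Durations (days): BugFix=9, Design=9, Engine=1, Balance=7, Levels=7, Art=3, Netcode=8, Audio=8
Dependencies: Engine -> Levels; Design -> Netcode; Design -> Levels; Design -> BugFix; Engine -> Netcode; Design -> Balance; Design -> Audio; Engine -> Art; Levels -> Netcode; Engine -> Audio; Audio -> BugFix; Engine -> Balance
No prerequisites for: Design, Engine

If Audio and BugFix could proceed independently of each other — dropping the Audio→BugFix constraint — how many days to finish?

Original critical path: Design→Audio→BugFix = 9+8+9 = 26 ⇒ 26 days.
Without Audio→BugFix, BugFix's earliest start moves from 17 to 9.
The longest chain is now Design→Levels→Netcode = 9+7+8 = 24, so the schedule takes 24 days.

24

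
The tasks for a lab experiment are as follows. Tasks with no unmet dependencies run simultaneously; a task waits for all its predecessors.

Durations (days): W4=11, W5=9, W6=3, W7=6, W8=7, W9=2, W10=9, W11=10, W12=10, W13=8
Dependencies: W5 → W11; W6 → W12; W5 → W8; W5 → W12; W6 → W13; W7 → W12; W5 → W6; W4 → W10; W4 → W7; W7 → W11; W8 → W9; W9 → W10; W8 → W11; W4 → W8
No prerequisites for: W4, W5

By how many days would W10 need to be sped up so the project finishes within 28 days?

Current finish: 29 days; target: 28.
W10 is on every critical path, so each day cut from W10 cuts the finish by one (this holds down to a finish of 28).
Need 29 − 28 = 1 day off W10 → W10 becomes 8 days, finish becomes 28.

1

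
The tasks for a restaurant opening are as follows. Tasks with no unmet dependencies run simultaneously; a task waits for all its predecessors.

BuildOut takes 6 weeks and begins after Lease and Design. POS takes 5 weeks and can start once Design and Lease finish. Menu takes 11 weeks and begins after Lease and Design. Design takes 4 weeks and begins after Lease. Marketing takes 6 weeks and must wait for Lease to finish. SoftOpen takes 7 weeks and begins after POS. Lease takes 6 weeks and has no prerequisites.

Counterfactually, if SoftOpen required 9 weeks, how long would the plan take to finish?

As given, the longest chain is Lease→Design→POS→SoftOpen = 6+4+5+7 = 22, so the finish is 22 weeks.
SoftOpen is on the critical path; changing it to 9 makes that path 24 weeks.
No other chain overtakes it, so the finish is 24 weeks.

24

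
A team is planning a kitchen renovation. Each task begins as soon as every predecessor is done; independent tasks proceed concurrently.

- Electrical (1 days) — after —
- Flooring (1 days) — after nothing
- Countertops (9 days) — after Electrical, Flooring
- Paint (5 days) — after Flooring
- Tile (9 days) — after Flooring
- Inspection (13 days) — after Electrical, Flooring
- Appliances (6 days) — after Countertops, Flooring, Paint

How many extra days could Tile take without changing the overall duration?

Electrical→Countertops→Appliances = 1+9+6 = 16 sets the makespan at 16 days.
Tile finishes as early as 10 and must finish by 16.
So Tile can slip 16 − 10 = 6 days.

6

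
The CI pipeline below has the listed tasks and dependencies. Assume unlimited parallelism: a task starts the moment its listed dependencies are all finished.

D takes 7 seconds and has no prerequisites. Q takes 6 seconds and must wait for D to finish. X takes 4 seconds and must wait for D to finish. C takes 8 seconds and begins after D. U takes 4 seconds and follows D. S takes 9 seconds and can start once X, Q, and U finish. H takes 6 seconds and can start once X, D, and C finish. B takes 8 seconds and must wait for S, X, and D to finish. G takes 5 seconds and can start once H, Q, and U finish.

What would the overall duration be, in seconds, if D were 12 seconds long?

35

Baseline: D→Q→S→B = 7+6+9+8 = 30 → 30 seconds.
Since D is critical, the +5 change carries straight to that chain (now 35 seconds).
That remains the longest chain; total 35 seconds.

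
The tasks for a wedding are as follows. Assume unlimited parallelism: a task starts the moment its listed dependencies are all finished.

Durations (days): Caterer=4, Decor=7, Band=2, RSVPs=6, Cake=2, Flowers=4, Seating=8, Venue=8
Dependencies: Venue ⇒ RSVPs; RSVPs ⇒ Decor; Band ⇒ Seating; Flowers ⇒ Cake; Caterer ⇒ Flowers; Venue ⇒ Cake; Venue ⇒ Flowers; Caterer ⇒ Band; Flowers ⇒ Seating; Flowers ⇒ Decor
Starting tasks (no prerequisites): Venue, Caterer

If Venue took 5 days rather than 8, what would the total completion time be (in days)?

Baseline: Venue→RSVPs→Decor = 8+6+7 = 21 → 21 days.
Venue is on the critical path; changing it to 5 makes that path 18 days.
No other chain overtakes it, so the finish is 18 days.

18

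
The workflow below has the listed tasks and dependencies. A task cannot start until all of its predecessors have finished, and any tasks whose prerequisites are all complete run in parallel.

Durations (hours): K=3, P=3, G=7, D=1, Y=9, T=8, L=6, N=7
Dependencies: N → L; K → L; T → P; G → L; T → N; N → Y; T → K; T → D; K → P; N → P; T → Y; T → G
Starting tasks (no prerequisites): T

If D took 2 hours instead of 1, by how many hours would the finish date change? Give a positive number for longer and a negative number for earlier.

The binding path is T→N→Y = 8+7+9 = 24; finish at 24 hours.
The longest path through D is only 9 hours, so D has float 15.
That remains the longest chain; total 24 hours.
Change in finish: 24 − 24 = +0 hours.

0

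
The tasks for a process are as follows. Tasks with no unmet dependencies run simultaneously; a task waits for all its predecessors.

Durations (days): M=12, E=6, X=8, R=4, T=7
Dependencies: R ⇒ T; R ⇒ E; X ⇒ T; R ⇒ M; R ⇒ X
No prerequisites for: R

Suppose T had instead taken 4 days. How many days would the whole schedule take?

16

Actual critical path: R→X→T = 4+8+7 = 19 ⇒ 19 days.
Since T is critical, the -3 change carries straight to that chain (now 16 days).
That remains the longest chain; total 16 days.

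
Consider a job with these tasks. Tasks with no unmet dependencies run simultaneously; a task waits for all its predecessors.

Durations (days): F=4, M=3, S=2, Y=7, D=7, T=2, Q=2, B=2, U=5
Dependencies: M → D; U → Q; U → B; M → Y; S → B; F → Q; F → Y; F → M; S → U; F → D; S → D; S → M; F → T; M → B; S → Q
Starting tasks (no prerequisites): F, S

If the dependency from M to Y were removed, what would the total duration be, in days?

Before: longest chain F→M→D = 4+3+7 = 14, finish 14.
Without M→Y, Y's earliest start moves from 7 to 4.
New critical path: F→M→D = 4+3+7 = 14 ⇒ 14 days.

14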